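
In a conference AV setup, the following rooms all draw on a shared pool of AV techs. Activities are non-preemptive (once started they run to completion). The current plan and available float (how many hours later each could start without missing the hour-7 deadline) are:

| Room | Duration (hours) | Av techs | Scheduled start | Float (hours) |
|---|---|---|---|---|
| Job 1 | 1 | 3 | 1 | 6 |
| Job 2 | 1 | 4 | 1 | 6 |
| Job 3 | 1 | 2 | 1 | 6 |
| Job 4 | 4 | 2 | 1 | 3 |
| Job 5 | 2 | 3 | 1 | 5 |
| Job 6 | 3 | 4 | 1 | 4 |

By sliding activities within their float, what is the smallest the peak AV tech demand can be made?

Early-start (Job 1@1, Job 2@1, Job 3@1, Job 4@1, Job 5@1, Job 6@1) gives peak 18: h1:18  h2:9  h3:6  h4:2  h5:0  h6:0  h7:0.
Shift Job 2→2, Job 4→2, Job 5→3, Job 6→5.
Schedule Job 1@1, Job 2@2, Job 3@1, Job 4@2, Job 5@3, Job 6@5: h1:5  h2:6  h3:5  h4:5  h5:6  h6:4  h7:4 — peak 6.

6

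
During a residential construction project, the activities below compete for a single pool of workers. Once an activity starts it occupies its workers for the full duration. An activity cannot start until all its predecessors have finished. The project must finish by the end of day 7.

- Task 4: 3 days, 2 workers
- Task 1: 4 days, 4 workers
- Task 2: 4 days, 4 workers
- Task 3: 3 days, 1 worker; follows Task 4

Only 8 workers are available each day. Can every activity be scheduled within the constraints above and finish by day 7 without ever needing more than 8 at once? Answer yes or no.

yes

Schedule Task 4@1, Task 1@1, Task 2@4, Task 3@5: d1:6  d2:6  d3:6  d4:8  d5:5  d6:5  d7:5 — peak 8 ≤ 8.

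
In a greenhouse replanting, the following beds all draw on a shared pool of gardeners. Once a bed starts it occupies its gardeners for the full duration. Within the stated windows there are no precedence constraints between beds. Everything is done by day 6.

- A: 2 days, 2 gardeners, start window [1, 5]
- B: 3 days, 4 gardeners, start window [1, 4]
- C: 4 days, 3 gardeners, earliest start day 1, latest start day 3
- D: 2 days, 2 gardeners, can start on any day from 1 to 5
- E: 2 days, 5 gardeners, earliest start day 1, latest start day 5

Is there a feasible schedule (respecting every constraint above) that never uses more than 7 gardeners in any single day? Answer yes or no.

no

The minimum achievable peak is 8; 7 < 8, so no feasible schedule stays within the cap.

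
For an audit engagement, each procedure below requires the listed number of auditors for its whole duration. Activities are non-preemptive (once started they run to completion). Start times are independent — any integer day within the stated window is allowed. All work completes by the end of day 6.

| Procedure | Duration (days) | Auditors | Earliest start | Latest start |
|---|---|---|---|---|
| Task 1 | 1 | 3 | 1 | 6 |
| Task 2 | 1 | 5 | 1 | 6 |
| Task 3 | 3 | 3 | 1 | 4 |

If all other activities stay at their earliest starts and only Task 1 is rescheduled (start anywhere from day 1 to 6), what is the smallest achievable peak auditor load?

8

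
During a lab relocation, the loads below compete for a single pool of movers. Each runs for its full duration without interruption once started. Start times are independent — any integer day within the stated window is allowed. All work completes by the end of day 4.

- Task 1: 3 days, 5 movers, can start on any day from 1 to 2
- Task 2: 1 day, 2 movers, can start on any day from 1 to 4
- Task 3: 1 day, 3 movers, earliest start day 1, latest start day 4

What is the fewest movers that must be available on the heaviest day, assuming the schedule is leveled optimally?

5

Early-start (Task 1@1, Task 2@1, Task 3@1) gives peak 10: d1:10  d2:5  d3:5  d4:0.
Shift Task 2→4, Task 3→4.
Schedule Task 1@1, Task 2@4, Task 3@4: d1:5  d2:5  d3:5  d4:5 — peak 5.
Total mover-days = 20 over 4 days ⇒ peak ≥ ⌈20/4⌉ = 5, so 5 is optimal.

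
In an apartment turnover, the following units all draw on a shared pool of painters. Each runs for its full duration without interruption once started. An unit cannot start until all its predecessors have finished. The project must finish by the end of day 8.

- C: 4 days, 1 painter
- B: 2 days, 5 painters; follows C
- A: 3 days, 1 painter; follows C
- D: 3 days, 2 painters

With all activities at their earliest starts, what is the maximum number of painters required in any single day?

Early-start schedule: C@1, B@5, A@5, D@1.
Load per day: day 1: 3, day 2: 3, day 3: 3, day 4: 1, day 5: 6, day 6: 6, day 7: 1, day 8: 0.
Peak is 6.

6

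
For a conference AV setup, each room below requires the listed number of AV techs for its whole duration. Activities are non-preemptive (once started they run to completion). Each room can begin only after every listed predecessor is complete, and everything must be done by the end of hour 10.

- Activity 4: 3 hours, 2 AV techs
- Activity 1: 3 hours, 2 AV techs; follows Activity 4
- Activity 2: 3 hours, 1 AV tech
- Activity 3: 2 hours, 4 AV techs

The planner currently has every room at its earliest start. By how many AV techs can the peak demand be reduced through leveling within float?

3

Early-start peak: h1:7  h2:7  h3:3  h4:2  h5:2  h6:2  h7:0  h8:0  h9:0  h10:0 ⇒ 7.
Leveled (Activity 4@1, Activity 1@4, Activity 2@1, Activity 3@7): h1:3  h2:3  h3:3  h4:2  h5:2  h6:2  h7:4  h8:4  h9:0  h10:0 ⇒ 4.
Reduction 7 − 4 = 3.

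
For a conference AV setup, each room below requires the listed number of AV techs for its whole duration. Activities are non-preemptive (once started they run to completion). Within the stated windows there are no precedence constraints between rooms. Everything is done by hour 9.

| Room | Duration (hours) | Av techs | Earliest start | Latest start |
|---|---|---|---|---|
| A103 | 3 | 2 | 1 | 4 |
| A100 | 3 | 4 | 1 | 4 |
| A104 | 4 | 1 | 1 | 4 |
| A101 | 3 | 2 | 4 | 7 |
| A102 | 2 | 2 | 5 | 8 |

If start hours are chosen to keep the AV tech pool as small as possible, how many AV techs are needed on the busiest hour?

4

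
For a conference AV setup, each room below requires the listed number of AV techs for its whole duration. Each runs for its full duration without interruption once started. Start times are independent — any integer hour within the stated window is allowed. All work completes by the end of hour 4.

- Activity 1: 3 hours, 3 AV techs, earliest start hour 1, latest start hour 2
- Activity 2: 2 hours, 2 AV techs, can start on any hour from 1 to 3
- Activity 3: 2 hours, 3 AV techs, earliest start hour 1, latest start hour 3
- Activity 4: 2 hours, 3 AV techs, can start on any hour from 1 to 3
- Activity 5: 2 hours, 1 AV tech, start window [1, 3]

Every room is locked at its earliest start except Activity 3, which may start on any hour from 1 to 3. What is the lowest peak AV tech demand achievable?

9

Activity 3@1: h1:12  h2:12  h3:3  h4:0 → peak 12
Activity 3@2: h1:9  h2:12  h3:6  h4:0 → peak 12
Activity 3@3: h1:9  h2:9  h3:6  h4:3 → peak 9
Best is Activity 3@3, peak 9.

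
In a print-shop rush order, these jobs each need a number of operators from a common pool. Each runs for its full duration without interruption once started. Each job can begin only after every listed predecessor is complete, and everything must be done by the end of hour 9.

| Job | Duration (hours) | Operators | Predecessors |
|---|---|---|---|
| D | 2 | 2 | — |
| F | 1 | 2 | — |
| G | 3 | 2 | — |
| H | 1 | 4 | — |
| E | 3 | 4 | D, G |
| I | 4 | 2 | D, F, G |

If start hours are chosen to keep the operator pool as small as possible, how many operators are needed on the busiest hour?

6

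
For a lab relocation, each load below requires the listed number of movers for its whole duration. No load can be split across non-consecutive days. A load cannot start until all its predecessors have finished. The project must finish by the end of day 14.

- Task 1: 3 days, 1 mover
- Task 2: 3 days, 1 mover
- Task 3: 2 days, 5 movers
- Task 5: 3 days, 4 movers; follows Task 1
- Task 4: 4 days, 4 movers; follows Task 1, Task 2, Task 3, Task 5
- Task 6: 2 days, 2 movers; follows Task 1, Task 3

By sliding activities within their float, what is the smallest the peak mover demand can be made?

5

Early-start (Task 1@1, Task 2@1, Task 3@1, Task 5@4, Task 4@7, Task 6@4) gives peak 7: d1:7  d2:7  d3:2  d4:6  d5:6  d6:4  d7:4  d8:4  d9:4  d10:4  d11:0  d12:0  d13:0  d14:0.
Shift Task 3→4, Task 5→6, Task 4→9, Task 6→13.
Schedule Task 1@1, Task 2@1, Task 3@4, Task 5@6, Task 4@9, Task 6@13: d1:2  d2:2  d3:2  d4:5  d5:5  d6:4  d7:4  d8:4  d9:4  d10:4  d11:4  d12:4  d13:2  d14:2 — peak 5.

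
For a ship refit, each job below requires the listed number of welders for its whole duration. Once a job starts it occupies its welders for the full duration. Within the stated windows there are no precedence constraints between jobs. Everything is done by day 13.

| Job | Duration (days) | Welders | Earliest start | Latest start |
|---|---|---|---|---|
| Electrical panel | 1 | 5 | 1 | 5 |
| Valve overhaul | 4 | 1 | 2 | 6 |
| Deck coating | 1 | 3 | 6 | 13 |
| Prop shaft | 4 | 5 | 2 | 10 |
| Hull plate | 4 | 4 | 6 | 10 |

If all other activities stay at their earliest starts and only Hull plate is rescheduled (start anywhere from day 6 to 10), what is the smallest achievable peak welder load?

6

Hull plate@6: d1:5  d2:6  d3:6  d4:6  d5:6  d6:7  d7:4  d8:4  d9:4  d10:0  d11:0  d12:0  d13:0 → peak 7
Hull plate@7: d1:5  d2:6  d3:6  d4:6  d5:6  d6:3  d7:4  d8:4  d9:4  d10:4  d11:0  d12:0  d13:0 → peak 6
Hull plate@8: d1:5  d2:6  d3:6  d4:6  d5:6  d6:3  d7:0  d8:4  d9:4  d10:4  d11:4  d12:0  d13:0 → peak 6
Hull plate@9: d1:5  d2:6  d3:6  d4:6  d5:6  d6:3  d7:0  d8:0  d9:4  d10:4  d11:4  d12:4  d13:0 → peak 6
Hull plate@10: d1:5  d2:6  d3:6  d4:6  d5:6  d6:3  d7:0  d8:0  d9:0  d10:4  d11:4  d12:4  d13:4 → peak 6
Best is Hull plate@7, peak 6.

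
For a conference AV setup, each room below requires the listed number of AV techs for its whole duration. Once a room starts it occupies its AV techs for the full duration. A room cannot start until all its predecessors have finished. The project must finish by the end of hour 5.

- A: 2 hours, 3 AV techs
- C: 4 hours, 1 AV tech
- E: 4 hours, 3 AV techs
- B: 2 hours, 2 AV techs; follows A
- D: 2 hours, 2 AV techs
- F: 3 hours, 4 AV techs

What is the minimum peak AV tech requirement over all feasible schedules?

10

Early-start (A@1, C@1, E@1, B@3, D@1, F@1) gives peak 13: h1:13  h2:13  h3:10  h4:6  h5:0.
Shift F→3.
Schedule A@1, C@1, E@1, B@3, D@1, F@3: h1:9  h2:9  h3:10  h4:10  h5:4 — peak 10.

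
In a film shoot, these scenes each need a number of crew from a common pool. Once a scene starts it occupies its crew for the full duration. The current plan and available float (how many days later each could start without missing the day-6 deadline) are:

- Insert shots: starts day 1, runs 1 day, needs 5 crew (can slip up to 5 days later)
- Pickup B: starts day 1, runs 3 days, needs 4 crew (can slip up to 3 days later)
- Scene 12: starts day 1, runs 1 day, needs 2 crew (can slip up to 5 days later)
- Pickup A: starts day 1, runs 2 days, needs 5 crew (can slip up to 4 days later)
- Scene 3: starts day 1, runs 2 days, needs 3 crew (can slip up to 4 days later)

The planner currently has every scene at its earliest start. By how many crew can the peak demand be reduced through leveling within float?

12

Early-start peak: d1:19  d2:12  d3:4  d4:0  d5:0  d6:0 ⇒ 19.
Leveled (Insert shots@1, Pickup B@2, Scene 12@1, Pickup A@5, Scene 3@2): d1:7  d2:7  d3:7  d4:4  d5:5  d6:5 ⇒ 7.
Reduction 19 − 7 = 12.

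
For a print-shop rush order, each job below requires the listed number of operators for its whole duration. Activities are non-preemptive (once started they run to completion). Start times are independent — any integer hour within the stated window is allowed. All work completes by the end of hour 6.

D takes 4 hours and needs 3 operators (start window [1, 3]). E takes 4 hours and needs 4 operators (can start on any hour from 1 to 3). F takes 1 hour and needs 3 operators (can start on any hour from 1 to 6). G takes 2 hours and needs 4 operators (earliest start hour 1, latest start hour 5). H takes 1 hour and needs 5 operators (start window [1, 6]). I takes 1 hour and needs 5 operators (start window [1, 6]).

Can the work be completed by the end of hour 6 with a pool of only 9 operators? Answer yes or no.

no

The minimum achievable peak is 10; 9 < 10, so no feasible schedule stays within the cap.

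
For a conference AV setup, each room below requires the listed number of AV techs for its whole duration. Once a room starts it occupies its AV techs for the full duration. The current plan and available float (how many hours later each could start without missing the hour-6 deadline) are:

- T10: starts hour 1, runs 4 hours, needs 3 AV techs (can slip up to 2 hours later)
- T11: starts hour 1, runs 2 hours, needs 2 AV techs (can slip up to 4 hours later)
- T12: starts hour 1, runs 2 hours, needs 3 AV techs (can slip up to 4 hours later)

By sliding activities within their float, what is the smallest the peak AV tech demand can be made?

Early-start (T10@1, T11@1, T12@1) gives peak 8: h1:8  h2:8  h3:3  h4:3  h5:0  h6:0.
Shift T12→5.
Schedule T10@1, T11@1, T12@5: h1:5  h2:5  h3:3  h4:3  h5:3  h6:3 — peak 5.

5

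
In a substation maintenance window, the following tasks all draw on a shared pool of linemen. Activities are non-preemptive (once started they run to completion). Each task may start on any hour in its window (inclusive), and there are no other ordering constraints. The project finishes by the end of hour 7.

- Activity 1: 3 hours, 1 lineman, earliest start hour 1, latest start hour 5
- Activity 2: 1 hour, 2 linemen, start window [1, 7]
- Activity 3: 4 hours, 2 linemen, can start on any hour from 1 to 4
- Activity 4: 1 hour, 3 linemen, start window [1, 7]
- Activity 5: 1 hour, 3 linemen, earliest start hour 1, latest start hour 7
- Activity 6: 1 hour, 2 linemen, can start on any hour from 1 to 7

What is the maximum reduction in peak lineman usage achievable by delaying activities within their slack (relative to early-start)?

9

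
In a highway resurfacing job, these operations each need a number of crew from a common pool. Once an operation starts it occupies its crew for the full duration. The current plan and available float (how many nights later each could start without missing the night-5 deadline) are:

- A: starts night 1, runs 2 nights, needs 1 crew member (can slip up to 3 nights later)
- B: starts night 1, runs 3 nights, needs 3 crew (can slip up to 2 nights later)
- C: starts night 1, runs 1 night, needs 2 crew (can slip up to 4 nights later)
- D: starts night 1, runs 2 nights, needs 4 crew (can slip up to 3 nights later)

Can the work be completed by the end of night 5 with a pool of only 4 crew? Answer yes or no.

no

Total crew member-nights = 21; over 5 nights the average is 21/5 > 4, so some night must exceed 4.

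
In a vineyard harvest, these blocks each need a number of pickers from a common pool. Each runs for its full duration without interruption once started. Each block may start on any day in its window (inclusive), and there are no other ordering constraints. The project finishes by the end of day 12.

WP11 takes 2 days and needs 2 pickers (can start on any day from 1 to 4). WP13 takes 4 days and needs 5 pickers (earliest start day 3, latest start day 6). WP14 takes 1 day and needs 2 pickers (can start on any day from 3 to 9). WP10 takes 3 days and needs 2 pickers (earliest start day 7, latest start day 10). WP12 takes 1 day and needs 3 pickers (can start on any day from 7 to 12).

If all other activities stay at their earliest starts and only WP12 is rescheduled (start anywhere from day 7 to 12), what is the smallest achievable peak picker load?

7

WP12@7: d1:2  d2:2  d3:7  d4:5  d5:5  d6:5  d7:5  d8:2  d9:2  d10:0  d11:0  d12:0 → peak 7
WP12@8: d1:2  d2:2  d3:7  d4:5  d5:5  d6:5  d7:2  d8:5  d9:2  d10:0  d11:0  d12:0 → peak 7
WP12@9: d1:2  d2:2  d3:7  d4:5  d5:5  d6:5  d7:2  d8:2  d9:5  d10:0  d11:0  d12:0 → peak 7
WP12@10: d1:2  d2:2  d3:7  d4:5  d5:5  d6:5  d7:2  d8:2  d9:2  d10:3  d11:0  d12:0 → peak 7
WP12@11: d1:2  d2:2  d3:7  d4:5  d5:5  d6:5  d7:2  d8:2  d9:2  d10:0  d11:3  d12:0 → peak 7
WP12@12: d1:2  d2:2  d3:7  d4:5  d5:5  d6:5  d7:2  d8:2  d9:2  d10:0  d11:0  d12:3 → peak 7
Best is WP12@7, peak 7.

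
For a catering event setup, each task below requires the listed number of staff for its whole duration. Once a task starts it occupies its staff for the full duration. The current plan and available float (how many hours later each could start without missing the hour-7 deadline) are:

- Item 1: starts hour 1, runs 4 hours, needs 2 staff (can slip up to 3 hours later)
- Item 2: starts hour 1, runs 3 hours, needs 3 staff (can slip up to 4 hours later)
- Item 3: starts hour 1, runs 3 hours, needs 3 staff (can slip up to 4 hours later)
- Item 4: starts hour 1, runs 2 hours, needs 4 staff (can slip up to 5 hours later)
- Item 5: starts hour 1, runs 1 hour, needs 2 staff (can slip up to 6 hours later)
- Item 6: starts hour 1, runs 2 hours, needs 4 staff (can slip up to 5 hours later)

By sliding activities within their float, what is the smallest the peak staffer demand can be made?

7

Early-start (Item 1@1, Item 2@1, Item 3@1, Item 4@1, Item 5@1, Item 6@1) gives peak 18: h1:18  h2:16  h3:8  h4:2  h5:0  h6:0  h7:0.
Shift Item 3→5, Item 4→4, Item 6→6.
Schedule Item 1@1, Item 2@1, Item 3@5, Item 4@4, Item 5@1, Item 6@6: h1:7  h2:5  h3:5  h4:6  h5:7  h6:7  h7:7 — peak 7.
Total staffer-hours = 44 over 7 hours ⇒ peak ≥ ⌈44/7⌉ = 7, so 7 is optimal.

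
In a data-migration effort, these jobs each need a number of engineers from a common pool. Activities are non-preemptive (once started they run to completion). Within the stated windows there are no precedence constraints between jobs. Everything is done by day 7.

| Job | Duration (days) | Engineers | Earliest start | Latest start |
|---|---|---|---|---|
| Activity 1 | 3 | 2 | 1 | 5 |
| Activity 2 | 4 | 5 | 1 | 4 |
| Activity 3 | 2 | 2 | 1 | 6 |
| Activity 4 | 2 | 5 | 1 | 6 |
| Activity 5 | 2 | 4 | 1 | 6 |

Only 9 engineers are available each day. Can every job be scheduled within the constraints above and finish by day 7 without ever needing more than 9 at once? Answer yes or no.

yes

Schedule Activity 1@1, Activity 2@1, Activity 3@1, Activity 4@5, Activity 5@4: d1:9  d2:9  d3:7  d4:9  d5:9  d6:5  d7:0 — peak 9 ≤ 9.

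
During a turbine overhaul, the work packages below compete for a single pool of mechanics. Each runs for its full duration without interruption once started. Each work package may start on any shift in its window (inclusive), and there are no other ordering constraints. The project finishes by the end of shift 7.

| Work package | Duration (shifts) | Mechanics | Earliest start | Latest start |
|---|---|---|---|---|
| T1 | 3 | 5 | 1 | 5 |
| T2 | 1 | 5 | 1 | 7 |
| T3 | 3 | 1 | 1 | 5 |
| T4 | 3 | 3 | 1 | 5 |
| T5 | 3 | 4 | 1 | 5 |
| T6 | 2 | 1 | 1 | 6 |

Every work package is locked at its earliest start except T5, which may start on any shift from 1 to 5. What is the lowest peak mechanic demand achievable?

15

T5@1: s1:19  s2:14  s3:13  s4:0  s5:0  s6:0  s7:0 → peak 19
T5@2: s1:15  s2:14  s3:13  s4:4  s5:0  s6:0  s7:0 → peak 15
T5@3: s1:15  s2:10  s3:13  s4:4  s5:4  s6:0  s7:0 → peak 15
T5@4: s1:15  s2:10  s3:9  s4:4  s5:4  s6:4  s7:0 → peak 15
T5@5: s1:15  s2:10  s3:9  s4:0  s5:4  s6:4  s7:4 → peak 15
Best is T5@2, peak 15.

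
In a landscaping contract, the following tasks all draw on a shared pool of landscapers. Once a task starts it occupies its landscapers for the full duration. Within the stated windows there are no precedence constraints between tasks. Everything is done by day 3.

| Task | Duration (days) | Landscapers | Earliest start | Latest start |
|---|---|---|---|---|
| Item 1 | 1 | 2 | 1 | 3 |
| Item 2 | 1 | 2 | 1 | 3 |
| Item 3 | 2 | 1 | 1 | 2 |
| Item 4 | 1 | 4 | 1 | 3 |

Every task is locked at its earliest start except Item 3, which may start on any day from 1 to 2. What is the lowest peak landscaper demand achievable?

8

Item 3@1: d1:9  d2:1  d3:0 → peak 9
Item 3@2: d1:8  d2:1  d3:1 → peak 8
Best is Item 3@2, peak 8.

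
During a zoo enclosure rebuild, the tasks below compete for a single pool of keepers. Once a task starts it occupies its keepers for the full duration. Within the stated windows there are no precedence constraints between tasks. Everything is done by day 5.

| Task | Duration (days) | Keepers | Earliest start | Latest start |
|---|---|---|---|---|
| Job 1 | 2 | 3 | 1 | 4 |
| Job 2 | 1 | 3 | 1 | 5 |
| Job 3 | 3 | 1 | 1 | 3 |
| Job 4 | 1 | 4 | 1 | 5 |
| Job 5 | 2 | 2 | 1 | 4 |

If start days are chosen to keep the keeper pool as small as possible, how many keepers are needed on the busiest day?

5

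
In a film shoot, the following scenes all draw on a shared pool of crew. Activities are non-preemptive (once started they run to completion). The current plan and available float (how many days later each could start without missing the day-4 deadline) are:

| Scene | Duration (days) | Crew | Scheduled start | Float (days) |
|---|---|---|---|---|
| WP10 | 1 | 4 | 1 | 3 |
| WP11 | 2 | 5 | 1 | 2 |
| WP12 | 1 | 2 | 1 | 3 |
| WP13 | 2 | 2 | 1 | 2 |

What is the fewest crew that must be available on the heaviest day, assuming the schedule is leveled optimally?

Early-start (WP10@1, WP11@1, WP12@1, WP13@1) gives peak 13: d1:13  d2:7  d3:0  d4:0.
Shift WP11→3, WP12→2.
Schedule WP10@1, WP11@3, WP12@2, WP13@1: d1:6  d2:4  d3:5  d4:5 — peak 6.

6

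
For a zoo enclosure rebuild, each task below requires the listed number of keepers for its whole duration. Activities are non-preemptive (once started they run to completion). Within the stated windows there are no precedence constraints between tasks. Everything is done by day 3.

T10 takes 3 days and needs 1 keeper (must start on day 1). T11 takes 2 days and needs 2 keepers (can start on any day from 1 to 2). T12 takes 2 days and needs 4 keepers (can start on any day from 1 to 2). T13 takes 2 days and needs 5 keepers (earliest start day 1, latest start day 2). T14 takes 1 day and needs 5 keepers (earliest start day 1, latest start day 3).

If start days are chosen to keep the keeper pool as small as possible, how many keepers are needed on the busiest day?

12

Early-start (T10@1, T11@1, T12@1, T13@1, T14@1) gives peak 17: d1:17  d2:12  d3:1.
Shift T14→3.
Schedule T10@1, T11@1, T12@1, T13@1, T14@3: d1:12  d2:12  d3:6 — peak 12.
No arrangement of the 24 feasible schedules does better.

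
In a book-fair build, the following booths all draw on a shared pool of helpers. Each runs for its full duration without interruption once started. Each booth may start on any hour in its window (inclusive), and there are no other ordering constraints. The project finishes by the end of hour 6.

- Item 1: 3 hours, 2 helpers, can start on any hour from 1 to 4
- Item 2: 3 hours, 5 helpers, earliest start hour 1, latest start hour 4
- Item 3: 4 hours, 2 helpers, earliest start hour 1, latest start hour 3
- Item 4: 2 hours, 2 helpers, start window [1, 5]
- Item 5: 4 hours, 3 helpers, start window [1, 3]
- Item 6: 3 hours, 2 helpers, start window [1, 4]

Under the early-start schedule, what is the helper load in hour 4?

At early start, hour 4 has: Item 3, Item 5.
Demand: 2 + 3 = 5.

5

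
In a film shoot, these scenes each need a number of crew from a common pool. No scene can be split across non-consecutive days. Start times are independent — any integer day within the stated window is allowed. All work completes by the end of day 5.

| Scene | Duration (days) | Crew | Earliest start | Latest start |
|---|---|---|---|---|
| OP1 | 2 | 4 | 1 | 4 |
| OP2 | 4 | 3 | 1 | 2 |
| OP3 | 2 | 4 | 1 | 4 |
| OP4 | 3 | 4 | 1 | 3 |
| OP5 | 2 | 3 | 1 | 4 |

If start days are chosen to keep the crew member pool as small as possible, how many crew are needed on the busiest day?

11

Early-start (OP1@1, OP2@1, OP3@1, OP4@1, OP5@1) gives peak 18: d1:18  d2:18  d3:7  d4:3  d5:0.
Shift OP4→3, OP5→3.
Schedule OP1@1, OP2@1, OP3@1, OP4@3, OP5@3: d1:11  d2:11  d3:10  d4:10  d5:4 — peak 11.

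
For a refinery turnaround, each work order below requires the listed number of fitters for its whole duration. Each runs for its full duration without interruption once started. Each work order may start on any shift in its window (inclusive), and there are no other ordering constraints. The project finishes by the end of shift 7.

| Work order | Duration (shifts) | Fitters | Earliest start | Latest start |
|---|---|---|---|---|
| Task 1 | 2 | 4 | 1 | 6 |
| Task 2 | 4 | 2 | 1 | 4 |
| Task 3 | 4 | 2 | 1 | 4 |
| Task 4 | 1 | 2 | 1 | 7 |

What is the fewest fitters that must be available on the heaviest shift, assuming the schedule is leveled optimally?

4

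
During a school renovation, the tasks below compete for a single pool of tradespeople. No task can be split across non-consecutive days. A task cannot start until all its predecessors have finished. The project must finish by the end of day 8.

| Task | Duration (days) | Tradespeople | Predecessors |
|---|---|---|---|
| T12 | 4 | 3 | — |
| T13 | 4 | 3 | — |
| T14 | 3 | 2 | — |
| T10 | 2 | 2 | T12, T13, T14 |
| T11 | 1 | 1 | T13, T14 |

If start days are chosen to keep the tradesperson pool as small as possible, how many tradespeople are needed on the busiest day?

Schedule T12@1, T13@1, T14@1, T10@5, T11@5: d1:8  d2:8  d3:8  d4:6  d5:3  d6:2  d7:0  d8:0 — peak 8.

8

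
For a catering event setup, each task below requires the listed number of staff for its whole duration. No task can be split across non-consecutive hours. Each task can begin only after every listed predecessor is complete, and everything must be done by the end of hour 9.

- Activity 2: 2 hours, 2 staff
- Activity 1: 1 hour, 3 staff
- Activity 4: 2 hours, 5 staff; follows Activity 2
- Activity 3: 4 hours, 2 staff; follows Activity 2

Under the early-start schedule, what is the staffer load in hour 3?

At early start, hour 3 has: Activity 4, Activity 3.
Demand: 5 + 2 = 7.

7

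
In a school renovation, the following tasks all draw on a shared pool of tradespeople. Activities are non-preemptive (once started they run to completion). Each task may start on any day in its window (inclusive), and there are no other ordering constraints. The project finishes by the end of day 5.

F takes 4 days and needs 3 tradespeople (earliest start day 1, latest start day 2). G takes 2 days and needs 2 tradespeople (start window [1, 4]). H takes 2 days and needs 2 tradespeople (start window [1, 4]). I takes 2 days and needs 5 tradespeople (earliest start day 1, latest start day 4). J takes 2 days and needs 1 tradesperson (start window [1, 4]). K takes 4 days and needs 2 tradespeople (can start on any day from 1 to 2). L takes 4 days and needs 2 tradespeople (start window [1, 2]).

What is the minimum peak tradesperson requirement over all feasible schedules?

12

Early-start (F@1, G@1, H@1, I@1, J@1, K@1, L@1) gives peak 17: d1:17  d2:17  d3:7  d4:7  d5:0.
Shift I→3.
Schedule F@1, G@1, H@1, I@3, J@1, K@1, L@1: d1:12  d2:12  d3:12  d4:12  d5:0 — peak 12.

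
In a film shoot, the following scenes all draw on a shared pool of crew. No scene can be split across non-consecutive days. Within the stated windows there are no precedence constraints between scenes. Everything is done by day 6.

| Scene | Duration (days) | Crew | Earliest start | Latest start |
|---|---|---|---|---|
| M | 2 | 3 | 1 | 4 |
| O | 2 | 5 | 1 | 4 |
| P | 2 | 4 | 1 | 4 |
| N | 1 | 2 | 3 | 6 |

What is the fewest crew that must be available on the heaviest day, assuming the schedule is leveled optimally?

Early-start (M@1, O@1, P@1, N@3) gives peak 12: d1:12  d2:12  d3:2  d4:0  d5:0  d6:0.
Shift O→3.
Schedule M@1, O@3, P@1, N@3: d1:7  d2:7  d3:7  d4:5  d5:0  d6:0 — peak 7.

7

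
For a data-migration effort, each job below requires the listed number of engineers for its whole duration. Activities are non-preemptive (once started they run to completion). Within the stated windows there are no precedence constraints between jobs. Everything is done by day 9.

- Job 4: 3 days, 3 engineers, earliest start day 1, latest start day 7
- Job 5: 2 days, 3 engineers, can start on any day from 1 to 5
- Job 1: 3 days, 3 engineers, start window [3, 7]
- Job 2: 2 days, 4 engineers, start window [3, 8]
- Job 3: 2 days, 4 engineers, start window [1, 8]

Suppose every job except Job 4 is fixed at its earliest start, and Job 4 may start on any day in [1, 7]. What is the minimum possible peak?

7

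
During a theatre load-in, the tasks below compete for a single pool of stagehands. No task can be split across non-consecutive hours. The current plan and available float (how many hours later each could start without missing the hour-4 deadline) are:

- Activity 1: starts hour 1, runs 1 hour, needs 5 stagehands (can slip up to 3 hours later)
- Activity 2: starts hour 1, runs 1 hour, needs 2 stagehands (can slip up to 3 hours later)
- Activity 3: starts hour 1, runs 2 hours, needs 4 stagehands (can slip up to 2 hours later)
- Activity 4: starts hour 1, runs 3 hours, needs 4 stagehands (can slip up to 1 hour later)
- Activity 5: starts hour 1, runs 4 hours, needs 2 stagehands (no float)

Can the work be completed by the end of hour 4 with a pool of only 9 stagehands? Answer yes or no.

no

The minimum achievable peak is 10; 9 < 10, so no feasible schedule stays within the cap.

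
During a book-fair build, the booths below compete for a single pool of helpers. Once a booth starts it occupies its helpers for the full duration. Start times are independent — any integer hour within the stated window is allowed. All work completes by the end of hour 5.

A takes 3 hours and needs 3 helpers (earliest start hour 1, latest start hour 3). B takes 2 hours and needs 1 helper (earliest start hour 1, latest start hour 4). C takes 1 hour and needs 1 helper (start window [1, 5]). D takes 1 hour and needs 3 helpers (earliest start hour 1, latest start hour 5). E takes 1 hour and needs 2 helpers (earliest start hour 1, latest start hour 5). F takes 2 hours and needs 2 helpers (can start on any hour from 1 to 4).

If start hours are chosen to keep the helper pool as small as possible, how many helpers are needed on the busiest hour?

5

Early-start (A@1, B@1, C@1, D@1, E@1, F@1) gives peak 12: h1:12  h2:6  h3:3  h4:0  h5:0.
Shift D→4, E→3, F→4.
Schedule A@1, B@1, C@1, D@4, E@3, F@4: h1:5  h2:4  h3:5  h4:5  h5:2 — peak 5.
Total helper-hours = 21 over 5 hours ⇒ peak ≥ ⌈21/5⌉ = 5, so 5 is optimal.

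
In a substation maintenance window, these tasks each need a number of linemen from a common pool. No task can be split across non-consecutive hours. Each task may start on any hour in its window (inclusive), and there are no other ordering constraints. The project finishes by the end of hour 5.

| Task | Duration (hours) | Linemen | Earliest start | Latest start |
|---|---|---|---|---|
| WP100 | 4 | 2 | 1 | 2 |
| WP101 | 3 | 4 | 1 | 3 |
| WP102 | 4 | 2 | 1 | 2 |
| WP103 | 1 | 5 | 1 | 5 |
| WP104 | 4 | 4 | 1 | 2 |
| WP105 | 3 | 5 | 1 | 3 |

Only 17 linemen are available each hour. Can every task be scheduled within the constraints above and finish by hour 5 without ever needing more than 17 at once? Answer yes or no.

Schedule WP100@1, WP101@1, WP102@1, WP103@1, WP104@1, WP105@2: h1:17  h2:17  h3:17  h4:13  h5:0 — peak 17 ≤ 17.

yes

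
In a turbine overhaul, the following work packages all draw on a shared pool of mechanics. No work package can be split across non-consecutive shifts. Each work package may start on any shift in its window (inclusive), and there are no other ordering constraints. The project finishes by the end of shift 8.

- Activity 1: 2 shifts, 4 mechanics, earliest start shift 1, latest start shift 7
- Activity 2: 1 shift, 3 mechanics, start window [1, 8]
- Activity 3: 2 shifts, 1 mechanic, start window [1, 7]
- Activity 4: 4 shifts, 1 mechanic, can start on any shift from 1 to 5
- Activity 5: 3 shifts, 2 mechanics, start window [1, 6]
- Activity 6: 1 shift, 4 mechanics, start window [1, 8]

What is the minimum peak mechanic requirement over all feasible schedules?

4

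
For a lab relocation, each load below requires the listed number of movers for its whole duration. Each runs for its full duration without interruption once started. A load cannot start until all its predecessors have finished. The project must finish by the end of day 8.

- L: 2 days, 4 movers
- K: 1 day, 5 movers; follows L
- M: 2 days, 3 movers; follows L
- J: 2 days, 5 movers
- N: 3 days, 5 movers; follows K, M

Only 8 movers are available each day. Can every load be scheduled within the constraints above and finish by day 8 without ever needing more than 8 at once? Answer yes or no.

Schedule L@1, K@3, M@3, J@4, N@6: d1:4  d2:4  d3:8  d4:8  d5:5  d6:5  d7:5  d8:5 — peak 8 ≤ 8.

yes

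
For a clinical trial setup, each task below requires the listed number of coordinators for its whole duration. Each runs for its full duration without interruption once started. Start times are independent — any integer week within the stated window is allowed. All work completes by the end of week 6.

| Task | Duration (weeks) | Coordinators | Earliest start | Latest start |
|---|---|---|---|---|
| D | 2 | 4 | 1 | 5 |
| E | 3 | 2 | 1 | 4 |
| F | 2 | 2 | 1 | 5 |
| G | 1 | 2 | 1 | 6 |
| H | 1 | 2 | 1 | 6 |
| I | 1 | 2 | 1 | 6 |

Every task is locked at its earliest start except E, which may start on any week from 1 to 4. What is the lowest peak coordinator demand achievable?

E@1: w1:14  w2:8  w3:2  w4:0  w5:0  w6:0 → peak 14
E@2: w1:12  w2:8  w3:2  w4:2  w5:0  w6:0 → peak 12
E@3: w1:12  w2:6  w3:2  w4:2  w5:2  w6:0 → peak 12
E@4: w1:12  w2:6  w3:0  w4:2  w5:2  w6:2 → peak 12
Best is E@2, peak 12.

12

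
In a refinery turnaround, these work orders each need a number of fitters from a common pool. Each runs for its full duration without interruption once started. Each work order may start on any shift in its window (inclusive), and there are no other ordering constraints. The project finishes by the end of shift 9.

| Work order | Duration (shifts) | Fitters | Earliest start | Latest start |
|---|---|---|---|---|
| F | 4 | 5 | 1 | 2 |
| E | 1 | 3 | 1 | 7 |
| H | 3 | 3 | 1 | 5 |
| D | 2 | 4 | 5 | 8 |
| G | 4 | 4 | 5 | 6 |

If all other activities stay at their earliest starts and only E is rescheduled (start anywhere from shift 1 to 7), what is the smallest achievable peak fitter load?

8

E@1: s1:11  s2:8  s3:8  s4:5  s5:8  s6:8  s7:4  s8:4  s9:0 → peak 11
E@2: s1:8  s2:11  s3:8  s4:5  s5:8  s6:8  s7:4  s8:4  s9:0 → peak 11
E@3: s1:8  s2:8  s3:11  s4:5  s5:8  s6:8  s7:4  s8:4  s9:0 → peak 11
E@4: s1:8  s2:8  s3:8  s4:8  s5:8  s6:8  s7:4  s8:4  s9:0 → peak 8
E@5: s1:8  s2:8  s3:8  s4:5  s5:11  s6:8  s7:4  s8:4  s9:0 → peak 11
E@6: s1:8  s2:8  s3:8  s4:5  s5:8  s6:11  s7:4  s8:4  s9:0 → peak 11
E@7: s1:8  s2:8  s3:8  s4:5  s5:8  s6:8  s7:7  s8:4  s9:0 → peak 8
Best is E@4, peak 8.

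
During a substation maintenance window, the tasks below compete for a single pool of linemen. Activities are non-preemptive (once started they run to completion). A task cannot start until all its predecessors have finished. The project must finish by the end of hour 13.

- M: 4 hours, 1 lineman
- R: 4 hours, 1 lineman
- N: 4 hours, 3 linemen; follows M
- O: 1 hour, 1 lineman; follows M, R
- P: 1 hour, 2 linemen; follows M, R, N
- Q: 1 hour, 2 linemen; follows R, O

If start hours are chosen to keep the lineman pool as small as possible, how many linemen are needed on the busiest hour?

3

Early-start (M@1, R@1, N@5, O@5, P@9, Q@6) gives peak 5: h1:2  h2:2  h3:2  h4:2  h5:4  h6:5  h7:3  h8:3  h9:2  h10:0  h11:0  h12:0  h13:0.
Shift O→9, Q→10.
Schedule M@1, R@1, N@5, O@9, P@9, Q@10: h1:2  h2:2  h3:2  h4:2  h5:3  h6:3  h7:3  h8:3  h9:3  h10:2  h11:0  h12:0  h13:0 — peak 3.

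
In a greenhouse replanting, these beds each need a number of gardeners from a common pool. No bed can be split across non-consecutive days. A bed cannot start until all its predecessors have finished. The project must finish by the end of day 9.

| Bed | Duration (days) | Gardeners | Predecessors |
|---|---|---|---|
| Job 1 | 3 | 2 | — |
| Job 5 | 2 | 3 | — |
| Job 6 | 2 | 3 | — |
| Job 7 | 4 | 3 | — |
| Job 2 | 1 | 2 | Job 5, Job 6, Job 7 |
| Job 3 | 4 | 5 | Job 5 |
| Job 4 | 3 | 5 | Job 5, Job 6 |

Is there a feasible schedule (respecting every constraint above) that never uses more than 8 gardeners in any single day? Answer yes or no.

yes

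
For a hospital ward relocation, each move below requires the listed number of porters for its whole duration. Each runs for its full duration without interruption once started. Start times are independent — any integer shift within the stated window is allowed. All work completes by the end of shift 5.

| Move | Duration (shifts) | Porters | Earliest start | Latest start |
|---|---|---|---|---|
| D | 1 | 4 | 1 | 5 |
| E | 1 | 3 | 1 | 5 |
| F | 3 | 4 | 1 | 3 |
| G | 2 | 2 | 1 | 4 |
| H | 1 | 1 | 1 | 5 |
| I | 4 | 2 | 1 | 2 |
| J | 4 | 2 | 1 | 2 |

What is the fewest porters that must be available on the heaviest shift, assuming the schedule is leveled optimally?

9

Early-start (D@1, E@1, F@1, G@1, H@1, I@1, J@1) gives peak 18: s1:18  s2:10  s3:8  s4:4  s5:0.
Shift F→3, H→2, I→2, J→2.
Schedule D@1, E@1, F@3, G@1, H@2, I@2, J@2: s1:9  s2:7  s3:8  s4:8  s5:8 — peak 9.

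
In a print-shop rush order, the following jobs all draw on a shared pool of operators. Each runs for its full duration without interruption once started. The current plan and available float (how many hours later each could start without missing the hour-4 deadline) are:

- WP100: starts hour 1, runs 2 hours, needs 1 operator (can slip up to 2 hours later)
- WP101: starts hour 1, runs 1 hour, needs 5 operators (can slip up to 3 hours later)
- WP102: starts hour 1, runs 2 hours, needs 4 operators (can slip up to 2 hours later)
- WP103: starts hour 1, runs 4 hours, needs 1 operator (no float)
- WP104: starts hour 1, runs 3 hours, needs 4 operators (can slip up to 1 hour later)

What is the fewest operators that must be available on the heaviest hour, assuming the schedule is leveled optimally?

9

Early-start (WP100@1, WP101@1, WP102@1, WP103@1, WP104@1) gives peak 15: h1:15  h2:10  h3:5  h4:1.
Shift WP102→3, WP104→2.
Schedule WP100@1, WP101@1, WP102@3, WP103@1, WP104@2: h1:7  h2:6  h3:9  h4:9 — peak 9.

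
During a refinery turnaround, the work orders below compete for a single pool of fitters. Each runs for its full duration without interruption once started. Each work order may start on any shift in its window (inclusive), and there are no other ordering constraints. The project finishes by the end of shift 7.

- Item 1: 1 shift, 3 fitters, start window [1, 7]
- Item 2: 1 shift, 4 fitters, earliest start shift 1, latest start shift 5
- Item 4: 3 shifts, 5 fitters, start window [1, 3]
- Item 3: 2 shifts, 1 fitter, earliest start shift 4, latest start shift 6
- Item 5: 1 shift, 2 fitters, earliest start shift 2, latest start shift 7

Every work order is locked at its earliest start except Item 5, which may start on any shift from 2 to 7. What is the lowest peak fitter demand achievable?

Item 5@2: s1:12  s2:7  s3:5  s4:1  s5:1  s6:0  s7:0 → peak 12
Item 5@3: s1:12  s2:5  s3:7  s4:1  s5:1  s6:0  s7:0 → peak 12
Item 5@4: s1:12  s2:5  s3:5  s4:3  s5:1  s6:0  s7:0 → peak 12
Item 5@5: s1:12  s2:5  s3:5  s4:1  s5:3  s6:0  s7:0 → peak 12
Item 5@6: s1:12  s2:5  s3:5  s4:1  s5:1  s6:2  s7:0 → peak 12
Item 5@7: s1:12  s2:5  s3:5  s4:1  s5:1  s6:0  s7:2 → peak 12
Best is Item 5@2, peak 12.

12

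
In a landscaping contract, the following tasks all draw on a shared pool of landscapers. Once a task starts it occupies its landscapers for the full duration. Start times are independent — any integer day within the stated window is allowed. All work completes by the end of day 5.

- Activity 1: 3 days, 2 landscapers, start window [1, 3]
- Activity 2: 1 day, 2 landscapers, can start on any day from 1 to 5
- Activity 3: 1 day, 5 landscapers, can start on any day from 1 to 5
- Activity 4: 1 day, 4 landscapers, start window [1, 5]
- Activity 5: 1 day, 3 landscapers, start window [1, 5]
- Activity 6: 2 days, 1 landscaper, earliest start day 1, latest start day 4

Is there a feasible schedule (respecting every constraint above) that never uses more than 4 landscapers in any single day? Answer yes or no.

Total landscaper-days = 22; over 5 days the average is 22/5 > 4, so some day must exceed 4.

no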